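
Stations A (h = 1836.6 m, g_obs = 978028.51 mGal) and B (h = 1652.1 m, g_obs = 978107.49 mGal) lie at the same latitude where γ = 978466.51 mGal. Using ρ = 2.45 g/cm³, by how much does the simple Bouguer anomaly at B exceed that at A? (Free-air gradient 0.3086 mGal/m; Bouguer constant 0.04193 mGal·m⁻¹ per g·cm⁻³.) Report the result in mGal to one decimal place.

Δg_SB(A) = 978028.51 − 978466.51 + 0.3086×1836.6 − 0.04193×2.45×1836.6 = -59.90 mGal
Δg_SB(B) = 978107.49 − 978466.51 + 0.3086×1652.1 − 0.04193×2.45×1652.1 = -18.90 mGal
Difference = -18.90 − (-59.90) = 41.00 mGal

41.0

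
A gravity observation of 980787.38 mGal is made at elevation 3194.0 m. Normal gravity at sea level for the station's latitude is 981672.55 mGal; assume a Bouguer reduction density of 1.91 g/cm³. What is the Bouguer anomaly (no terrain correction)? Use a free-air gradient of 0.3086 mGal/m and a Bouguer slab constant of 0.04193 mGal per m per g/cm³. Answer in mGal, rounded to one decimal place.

Free-air correction = 0.3086 × 3194.0 = 985.67 mGal
Free-air anomaly = 980787.38 − 981672.55 + (985.67) = 100.50 mGal
Bouguer slab correction = 0.04193 × 1.91 × 3194.0 = 255.80 mGal
Simple Bouguer anomaly = 100.50 − (255.80) = -155.30 mGal

-155.3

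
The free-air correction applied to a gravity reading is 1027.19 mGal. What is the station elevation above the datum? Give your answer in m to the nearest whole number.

3329

h = 1027.19 / 0.3086 = 3328.55 m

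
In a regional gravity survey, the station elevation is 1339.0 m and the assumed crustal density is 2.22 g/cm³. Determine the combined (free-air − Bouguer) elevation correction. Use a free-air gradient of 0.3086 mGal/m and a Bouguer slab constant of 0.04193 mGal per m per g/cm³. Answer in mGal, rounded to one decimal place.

Combined gradient = 0.3086 − 0.04193 × 2.22 = 0.2155154 mGal/m
Combined elevation correction = 0.2155154 × 1339.0 = 288.6 mGal

288.6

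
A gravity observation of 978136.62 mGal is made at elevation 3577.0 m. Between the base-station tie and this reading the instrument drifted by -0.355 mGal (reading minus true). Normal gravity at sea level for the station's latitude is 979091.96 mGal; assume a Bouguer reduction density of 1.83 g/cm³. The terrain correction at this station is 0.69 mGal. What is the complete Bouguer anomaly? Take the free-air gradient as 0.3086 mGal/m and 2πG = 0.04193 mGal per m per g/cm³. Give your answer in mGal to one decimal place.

-124.9

Drift-corrected reading = 978136.62 − (-0.355) = 978136.975 mGal
Free-air correction = 0.3086 × 3577.0 = 1103.86 mGal
Free-air anomaly = 978136.975 − 979091.96 + (1103.86) = 148.875 mGal
Bouguer slab correction = 0.04193 × 1.83 × 3577.0 = 274.47 mGal
Simple Bouguer anomaly = 148.875 − (274.47) = -125.595 mGal
Complete Bouguer anomaly = -125.595 + 0.69 = -124.905 mGal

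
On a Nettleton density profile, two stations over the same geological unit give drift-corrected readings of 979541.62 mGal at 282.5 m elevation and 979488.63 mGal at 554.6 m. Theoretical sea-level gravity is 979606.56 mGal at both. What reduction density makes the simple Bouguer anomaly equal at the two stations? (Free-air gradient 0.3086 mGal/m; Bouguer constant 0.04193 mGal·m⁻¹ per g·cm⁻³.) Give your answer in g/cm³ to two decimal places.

2.72

Δg_obs = 979488.63 − 979541.62 = -52.99 mGal over Δh = 554.6 − 282.5 = 272.1 m
Equal Bouguer anomalies ⇒ Δg_obs + (0.3086 − 0.04193ρ)·Δh = 0
0.3086 − 0.04193ρ = −Δg_obs/Δh = 0.19474
ρ = (0.3086 − 0.19474) / 0.04193 = 2.72 g/cm³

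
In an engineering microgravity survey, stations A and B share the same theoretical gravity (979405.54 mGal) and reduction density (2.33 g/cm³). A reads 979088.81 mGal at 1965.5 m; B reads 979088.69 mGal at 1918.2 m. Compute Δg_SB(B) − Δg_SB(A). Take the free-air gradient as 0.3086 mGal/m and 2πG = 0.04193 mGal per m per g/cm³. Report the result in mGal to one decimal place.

-10.1

Δg_SB(A) = 979088.81 − 979405.54 + 0.3086×1965.5 − 0.04193×2.33×1965.5 = 97.80 mGal
Δg_SB(B) = 979088.69 − 979405.54 + 0.3086×1918.2 − 0.04193×2.33×1918.2 = 87.70 mGal
Difference = 87.70 − (97.80) = -10.10 mGal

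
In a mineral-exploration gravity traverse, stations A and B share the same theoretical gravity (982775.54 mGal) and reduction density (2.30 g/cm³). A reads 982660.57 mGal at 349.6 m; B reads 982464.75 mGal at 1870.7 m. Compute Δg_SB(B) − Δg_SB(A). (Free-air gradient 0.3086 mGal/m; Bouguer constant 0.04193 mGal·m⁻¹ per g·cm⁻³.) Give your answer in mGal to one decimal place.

Δg_SB(A) = 982660.57 − 982775.54 + 0.3086×349.6 − 0.04193×2.30×349.6 = -40.80 mGal
Δg_SB(B) = 982464.75 − 982775.54 + 0.3086×1870.7 − 0.04193×2.30×1870.7 = 86.10 mGal
Difference = 86.10 − (-40.80) = 126.90 mGal

126.9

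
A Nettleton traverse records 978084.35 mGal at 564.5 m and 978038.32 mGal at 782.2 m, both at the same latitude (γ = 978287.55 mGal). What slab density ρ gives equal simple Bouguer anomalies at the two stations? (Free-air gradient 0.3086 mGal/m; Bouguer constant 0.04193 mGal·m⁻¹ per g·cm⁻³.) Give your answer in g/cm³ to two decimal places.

Δg_obs = 978038.32 − 978084.35 = -46.03 mGal over Δh = 782.2 − 564.5 = 217.7 m
Equal Bouguer anomalies ⇒ Δg_obs + (0.3086 − 0.04193ρ)·Δh = 0
0.3086 − 0.04193ρ = −Δg_obs/Δh = 0.21144
ρ = (0.3086 − 0.21144) / 0.04193 = 2.32 g/cm³

2.32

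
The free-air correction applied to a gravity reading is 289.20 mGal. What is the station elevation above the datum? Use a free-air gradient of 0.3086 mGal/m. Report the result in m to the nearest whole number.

937

h = 289.20 / 0.3086 = 937.14 m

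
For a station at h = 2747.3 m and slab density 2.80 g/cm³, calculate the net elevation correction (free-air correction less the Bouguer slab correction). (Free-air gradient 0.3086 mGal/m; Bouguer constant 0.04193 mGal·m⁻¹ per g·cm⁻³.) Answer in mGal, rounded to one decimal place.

525.3

Combined gradient = 0.3086 − 0.04193 × 2.80 = 0.1911960 mGal/m
Combined elevation correction = 0.1911960 × 2747.3 = 525.3 mGal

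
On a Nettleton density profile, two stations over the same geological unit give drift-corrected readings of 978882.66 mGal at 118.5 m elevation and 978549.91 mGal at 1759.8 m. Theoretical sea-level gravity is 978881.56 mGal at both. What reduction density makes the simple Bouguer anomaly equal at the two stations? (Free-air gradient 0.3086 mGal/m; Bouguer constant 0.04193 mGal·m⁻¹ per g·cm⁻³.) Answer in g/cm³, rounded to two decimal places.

2.52

Δg_obs = 978549.91 − 978882.66 = -332.75 mGal over Δh = 1759.8 − 118.5 = 1641.3 m
Equal Bouguer anomalies ⇒ Δg_obs + (0.3086 − 0.04193ρ)·Δh = 0
0.3086 − 0.04193ρ = −Δg_obs/Δh = 0.20274
ρ = (0.3086 − 0.20274) / 0.04193 = 2.52 g/cm³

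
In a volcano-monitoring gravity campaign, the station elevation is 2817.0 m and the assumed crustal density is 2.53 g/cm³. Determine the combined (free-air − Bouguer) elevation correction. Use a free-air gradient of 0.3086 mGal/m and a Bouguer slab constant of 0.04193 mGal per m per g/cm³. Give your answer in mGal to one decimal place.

570.5

Combined gradient = 0.3086 − 0.04193 × 2.53 = 0.2025171 mGal/m
Combined elevation correction = 0.2025171 × 2817.0 = 570.5 mGal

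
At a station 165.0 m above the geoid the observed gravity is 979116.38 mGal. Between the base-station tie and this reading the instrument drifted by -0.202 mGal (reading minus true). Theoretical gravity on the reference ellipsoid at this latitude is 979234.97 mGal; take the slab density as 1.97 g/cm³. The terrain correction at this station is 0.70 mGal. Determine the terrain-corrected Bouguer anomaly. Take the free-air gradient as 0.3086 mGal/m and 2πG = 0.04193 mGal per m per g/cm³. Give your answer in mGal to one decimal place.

Drift-corrected reading = 979116.38 − (-0.202) = 979116.582 mGal
Free-air correction = 0.3086 × 165.0 = 50.92 mGal
Free-air anomaly = 979116.582 − 979234.97 + (50.92) = -67.468 mGal
Bouguer slab correction = 0.04193 × 1.97 × 165.0 = 13.63 mGal
Simple Bouguer anomaly = -67.468 − (13.63) = -81.098 mGal
Complete Bouguer anomaly = -81.098 + 0.70 = -80.398 mGal

-80.4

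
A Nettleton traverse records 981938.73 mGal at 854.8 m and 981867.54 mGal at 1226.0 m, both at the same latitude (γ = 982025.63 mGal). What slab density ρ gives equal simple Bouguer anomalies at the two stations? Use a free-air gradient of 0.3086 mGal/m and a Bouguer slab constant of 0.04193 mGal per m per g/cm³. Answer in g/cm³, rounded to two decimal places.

2.79

Δg_obs = 981867.54 − 981938.73 = -71.19 mGal over Δh = 1226.0 − 854.8 = 371.2 m
Equal Bouguer anomalies ⇒ Δg_obs + (0.3086 − 0.04193ρ)·Δh = 0
0.3086 − 0.04193ρ = −Δg_obs/Δh = 0.19178
ρ = (0.3086 − 0.19178) / 0.04193 = 2.79 g/cm³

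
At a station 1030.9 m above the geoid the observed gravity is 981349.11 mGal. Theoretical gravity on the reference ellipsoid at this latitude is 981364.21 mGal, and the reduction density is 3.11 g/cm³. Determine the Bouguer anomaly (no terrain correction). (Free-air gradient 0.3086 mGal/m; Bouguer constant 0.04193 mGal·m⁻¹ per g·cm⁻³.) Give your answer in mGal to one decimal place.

Free-air correction = 0.3086 × 1030.9 = 318.14 mGal
Free-air anomaly = 981349.11 − 981364.21 + (318.14) = 303.04 mGal
Bouguer slab correction = 0.04193 × 3.11 × 1030.9 = 134.43 mGal
Simple Bouguer anomaly = 303.04 − (134.43) = 168.61 mGal

168.6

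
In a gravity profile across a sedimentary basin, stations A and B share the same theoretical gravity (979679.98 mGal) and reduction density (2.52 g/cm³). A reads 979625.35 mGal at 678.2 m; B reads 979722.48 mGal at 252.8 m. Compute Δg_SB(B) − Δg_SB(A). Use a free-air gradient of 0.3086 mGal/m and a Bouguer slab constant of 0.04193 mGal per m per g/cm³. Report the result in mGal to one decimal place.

10.8

Δg_SB(A) = 979625.35 − 979679.98 + 0.3086×678.2 − 0.04193×2.52×678.2 = 83.00 mGal
Δg_SB(B) = 979722.48 − 979679.98 + 0.3086×252.8 − 0.04193×2.52×252.8 = 93.80 mGal
Difference = 93.80 − (83.00) = 10.80 mGal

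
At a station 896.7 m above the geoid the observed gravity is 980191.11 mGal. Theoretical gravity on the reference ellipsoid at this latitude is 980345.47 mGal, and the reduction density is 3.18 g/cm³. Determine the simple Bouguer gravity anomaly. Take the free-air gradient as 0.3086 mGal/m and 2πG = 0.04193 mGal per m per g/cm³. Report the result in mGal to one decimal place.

Free-air correction = 0.3086 × 896.7 = 276.72 mGal
Free-air anomaly = 980191.11 − 980345.47 + (276.72) = 122.36 mGal
Bouguer slab correction = 0.04193 × 3.18 × 896.7 = 119.56 mGal
Simple Bouguer anomaly = 122.36 − (119.56) = 2.80 mGal

2.8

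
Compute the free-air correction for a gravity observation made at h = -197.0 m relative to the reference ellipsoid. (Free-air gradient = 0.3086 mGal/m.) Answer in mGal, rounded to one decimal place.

Free-air correction = 0.3086 × -197.0 = -60.8 mGal

-60.8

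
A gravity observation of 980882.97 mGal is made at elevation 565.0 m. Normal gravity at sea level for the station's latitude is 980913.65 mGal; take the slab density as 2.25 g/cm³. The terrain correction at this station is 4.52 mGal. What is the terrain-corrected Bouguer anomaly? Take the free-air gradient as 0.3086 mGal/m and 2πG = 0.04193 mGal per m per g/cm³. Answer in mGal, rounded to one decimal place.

Free-air correction = 0.3086 × 565.0 = 174.36 mGal
Free-air anomaly = 980882.97 − 980913.65 + (174.36) = 143.68 mGal
Bouguer slab correction = 0.04193 × 2.25 × 565.0 = 53.30 mGal
Simple Bouguer anomaly = 143.68 − (53.30) = 90.38 mGal
Complete Bouguer anomaly = 90.38 + 4.52 = 94.90 mGal

94.9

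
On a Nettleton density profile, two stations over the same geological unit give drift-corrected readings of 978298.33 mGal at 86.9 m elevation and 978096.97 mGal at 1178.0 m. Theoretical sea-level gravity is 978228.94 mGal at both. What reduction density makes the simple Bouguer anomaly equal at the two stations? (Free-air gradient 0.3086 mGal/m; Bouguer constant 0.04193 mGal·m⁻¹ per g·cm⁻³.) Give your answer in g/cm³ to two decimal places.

2.96

Δg_obs = 978096.97 − 978298.33 = -201.36 mGal over Δh = 1178.0 − 86.9 = 1091.1 m
Equal Bouguer anomalies ⇒ Δg_obs + (0.3086 − 0.04193ρ)·Δh = 0
0.3086 − 0.04193ρ = −Δg_obs/Δh = 0.18455
ρ = (0.3086 − 0.18455) / 0.04193 = 2.96 g/cm³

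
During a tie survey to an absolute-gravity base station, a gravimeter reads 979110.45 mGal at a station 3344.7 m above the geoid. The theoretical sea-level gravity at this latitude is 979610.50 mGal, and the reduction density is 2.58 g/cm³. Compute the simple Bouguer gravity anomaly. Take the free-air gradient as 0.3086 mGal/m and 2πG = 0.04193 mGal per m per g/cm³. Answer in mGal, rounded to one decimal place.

170.3

Free-air correction = 0.3086 × 3344.7 = 1032.17 mGal
Free-air anomaly = 979110.45 − 979610.50 + (1032.17) = 532.12 mGal
Bouguer slab correction = 0.04193 × 2.58 × 3344.7 = 361.83 mGal
Simple Bouguer anomaly = 532.12 − (361.83) = 170.29 mGal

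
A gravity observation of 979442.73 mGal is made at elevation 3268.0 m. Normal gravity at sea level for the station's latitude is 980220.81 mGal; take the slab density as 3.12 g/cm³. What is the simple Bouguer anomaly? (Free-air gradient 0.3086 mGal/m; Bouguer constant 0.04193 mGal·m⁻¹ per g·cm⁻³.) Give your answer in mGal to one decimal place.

-197.1

Free-air correction = 0.3086 × 3268.0 = 1008.50 mGal
Free-air anomaly = 979442.73 − 980220.81 + (1008.50) = 230.42 mGal
Bouguer slab correction = 0.04193 × 3.12 × 3268.0 = 427.52 mGal
Simple Bouguer anomaly = 230.42 − (427.52) = -197.10 mGal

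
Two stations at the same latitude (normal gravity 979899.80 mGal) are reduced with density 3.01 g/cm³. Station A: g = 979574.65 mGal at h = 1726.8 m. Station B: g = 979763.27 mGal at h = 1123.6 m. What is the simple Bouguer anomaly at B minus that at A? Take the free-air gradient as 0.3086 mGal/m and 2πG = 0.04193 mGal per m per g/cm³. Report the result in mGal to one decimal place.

Δg_SB(A) = 979574.65 − 979899.80 + 0.3086×1726.8 − 0.04193×3.01×1726.8 = -10.20 mGal
Δg_SB(B) = 979763.27 − 979899.80 + 0.3086×1123.6 − 0.04193×3.01×1123.6 = 68.40 mGal
Difference = 68.40 − (-10.20) = 78.60 mGal

78.6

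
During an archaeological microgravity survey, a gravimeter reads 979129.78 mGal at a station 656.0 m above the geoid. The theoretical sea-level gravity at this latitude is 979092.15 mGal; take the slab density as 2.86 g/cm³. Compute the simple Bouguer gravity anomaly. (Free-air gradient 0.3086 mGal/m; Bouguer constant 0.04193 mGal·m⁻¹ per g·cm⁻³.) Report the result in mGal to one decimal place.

161.4

Free-air correction = 0.3086 × 656.0 = 202.44 mGal
Free-air anomaly = 979129.78 − 979092.15 + (202.44) = 240.07 mGal
Bouguer slab correction = 0.04193 × 2.86 × 656.0 = 78.67 mGal
Simple Bouguer anomaly = 240.07 − (78.67) = 161.40 mGal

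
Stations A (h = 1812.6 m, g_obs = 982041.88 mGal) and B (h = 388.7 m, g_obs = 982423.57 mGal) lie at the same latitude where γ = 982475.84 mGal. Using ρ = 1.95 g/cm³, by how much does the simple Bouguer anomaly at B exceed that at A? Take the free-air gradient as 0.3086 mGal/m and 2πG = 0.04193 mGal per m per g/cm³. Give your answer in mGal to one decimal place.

Δg_SB(A) = 982041.88 − 982475.84 + 0.3086×1812.6 − 0.04193×1.95×1812.6 = -22.80 mGal
Δg_SB(B) = 982423.57 − 982475.84 + 0.3086×388.7 − 0.04193×1.95×388.7 = 35.90 mGal
Difference = 35.90 − (-22.80) = 58.70 mGal

58.7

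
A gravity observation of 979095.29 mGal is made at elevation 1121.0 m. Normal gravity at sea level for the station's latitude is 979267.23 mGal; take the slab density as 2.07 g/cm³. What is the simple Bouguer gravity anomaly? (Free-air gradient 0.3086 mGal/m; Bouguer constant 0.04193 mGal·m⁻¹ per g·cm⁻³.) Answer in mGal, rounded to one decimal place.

76.7

Free-air correction = 0.3086 × 1121.0 = 345.94 mGal
Free-air anomaly = 979095.29 − 979267.23 + (345.94) = 174.00 mGal
Bouguer slab correction = 0.04193 × 2.07 × 1121.0 = 97.30 mGal
Simple Bouguer anomaly = 174.00 − (97.30) = 76.70 mGal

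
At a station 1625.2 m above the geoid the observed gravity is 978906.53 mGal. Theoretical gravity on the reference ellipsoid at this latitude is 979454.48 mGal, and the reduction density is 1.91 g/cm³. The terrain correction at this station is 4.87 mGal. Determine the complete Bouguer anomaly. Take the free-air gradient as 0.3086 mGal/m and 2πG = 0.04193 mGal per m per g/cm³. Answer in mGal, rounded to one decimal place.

-171.7

Free-air correction = 0.3086 × 1625.2 = 501.54 mGal
Free-air anomaly = 978906.53 − 979454.48 + (501.54) = -46.41 mGal
Bouguer slab correction = 0.04193 × 1.91 × 1625.2 = 130.16 mGal
Simple Bouguer anomaly = -46.41 − (130.16) = -176.57 mGal
Complete Bouguer anomaly = -176.57 + 4.87 = -171.70 mGal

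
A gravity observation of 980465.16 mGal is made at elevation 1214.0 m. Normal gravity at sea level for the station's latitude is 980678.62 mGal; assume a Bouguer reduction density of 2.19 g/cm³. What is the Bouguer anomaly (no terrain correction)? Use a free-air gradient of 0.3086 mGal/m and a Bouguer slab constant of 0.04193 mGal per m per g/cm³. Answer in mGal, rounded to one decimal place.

Free-air correction = 0.3086 × 1214.0 = 374.64 mGal
Free-air anomaly = 980465.16 − 980678.62 + (374.64) = 161.18 mGal
Bouguer slab correction = 0.04193 × 2.19 × 1214.0 = 111.48 mGal
Simple Bouguer anomaly = 161.18 − (111.48) = 49.70 mGal

49.7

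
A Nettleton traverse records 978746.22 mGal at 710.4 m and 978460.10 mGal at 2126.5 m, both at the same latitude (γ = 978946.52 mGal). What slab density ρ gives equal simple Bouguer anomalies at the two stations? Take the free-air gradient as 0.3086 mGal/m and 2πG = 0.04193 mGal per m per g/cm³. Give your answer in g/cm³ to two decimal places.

2.54

Δg_obs = 978460.10 − 978746.22 = -286.12 mGal over Δh = 2126.5 − 710.4 = 1416.1 m
Equal Bouguer anomalies ⇒ Δg_obs + (0.3086 − 0.04193ρ)·Δh = 0
0.3086 − 0.04193ρ = −Δg_obs/Δh = 0.20205
ρ = (0.3086 − 0.20205) / 0.04193 = 2.54 g/cm³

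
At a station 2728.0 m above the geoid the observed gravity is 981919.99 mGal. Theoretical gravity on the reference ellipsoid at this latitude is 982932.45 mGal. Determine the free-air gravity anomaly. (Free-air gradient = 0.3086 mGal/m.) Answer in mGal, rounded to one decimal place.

-170.6

Free-air correction = 0.3086 × 2728.0 = 841.86 mGal
Free-air anomaly = 981919.99 − 982932.45 + (841.86) = -170.60 mGal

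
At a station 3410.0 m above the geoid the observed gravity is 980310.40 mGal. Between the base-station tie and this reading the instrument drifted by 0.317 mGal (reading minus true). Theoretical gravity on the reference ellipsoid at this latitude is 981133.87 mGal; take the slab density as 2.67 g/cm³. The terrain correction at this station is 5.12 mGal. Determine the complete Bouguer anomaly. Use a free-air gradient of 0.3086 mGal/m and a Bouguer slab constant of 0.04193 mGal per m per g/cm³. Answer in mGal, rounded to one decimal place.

-148.1

Drift-corrected reading = 980310.40 − (0.317) = 980310.083 mGal
Free-air correction = 0.3086 × 3410.0 = 1052.33 mGal
Free-air anomaly = 980310.083 − 981133.87 + (1052.33) = 228.543 mGal
Bouguer slab correction = 0.04193 × 2.67 × 3410.0 = 381.76 mGal
Simple Bouguer anomaly = 228.543 − (381.76) = -153.217 mGal
Complete Bouguer anomaly = -153.217 + 5.12 = -148.097 mGal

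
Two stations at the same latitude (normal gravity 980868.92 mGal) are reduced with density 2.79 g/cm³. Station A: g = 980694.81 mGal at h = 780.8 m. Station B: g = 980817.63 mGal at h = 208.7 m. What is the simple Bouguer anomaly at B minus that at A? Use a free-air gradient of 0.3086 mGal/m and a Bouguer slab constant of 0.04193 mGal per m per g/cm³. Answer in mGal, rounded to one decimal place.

Δg_SB(A) = 980694.81 − 980868.92 + 0.3086×780.8 − 0.04193×2.79×780.8 = -24.50 mGal
Δg_SB(B) = 980817.63 − 980868.92 + 0.3086×208.7 − 0.04193×2.79×208.7 = -11.30 mGal
Difference = -11.30 − (-24.50) = 13.20 mGal

13.2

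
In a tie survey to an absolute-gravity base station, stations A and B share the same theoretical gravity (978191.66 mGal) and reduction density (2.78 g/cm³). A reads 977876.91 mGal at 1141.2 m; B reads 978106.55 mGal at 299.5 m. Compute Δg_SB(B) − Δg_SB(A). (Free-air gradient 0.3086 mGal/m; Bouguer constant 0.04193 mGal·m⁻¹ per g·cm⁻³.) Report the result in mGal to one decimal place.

68.0

Δg_SB(A) = 977876.91 − 978191.66 + 0.3086×1141.2 − 0.04193×2.78×1141.2 = -95.60 mGal
Δg_SB(B) = 978106.55 − 978191.66 + 0.3086×299.5 − 0.04193×2.78×299.5 = -27.60 mGal
Difference = -27.60 − (-95.60) = 68.00 mGal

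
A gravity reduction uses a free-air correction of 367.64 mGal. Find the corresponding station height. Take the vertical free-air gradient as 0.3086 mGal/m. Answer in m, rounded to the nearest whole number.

1191

h = 367.64 / 0.3086 = 1191.32 m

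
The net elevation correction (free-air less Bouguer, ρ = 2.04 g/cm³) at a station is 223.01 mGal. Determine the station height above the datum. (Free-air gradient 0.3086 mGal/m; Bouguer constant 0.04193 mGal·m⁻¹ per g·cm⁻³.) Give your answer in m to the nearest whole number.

1000

Combined gradient = 0.3086 − 0.04193 × 2.04 = 0.2230628 mGal/m
h = 223.01 / 0.2230628 = 999.76 m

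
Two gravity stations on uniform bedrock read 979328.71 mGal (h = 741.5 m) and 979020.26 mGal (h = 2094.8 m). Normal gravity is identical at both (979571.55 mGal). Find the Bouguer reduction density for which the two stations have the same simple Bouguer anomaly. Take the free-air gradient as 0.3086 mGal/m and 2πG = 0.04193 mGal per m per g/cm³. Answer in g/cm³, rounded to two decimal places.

1.92

Δg_obs = 979020.26 − 979328.71 = -308.45 mGal over Δh = 2094.8 − 741.5 = 1353.3 m
Equal Bouguer anomalies ⇒ Δg_obs + (0.3086 − 0.04193ρ)·Δh = 0
0.3086 − 0.04193ρ = −Δg_obs/Δh = 0.22792
ρ = (0.3086 − 0.22792) / 0.04193 = 1.92 g/cm³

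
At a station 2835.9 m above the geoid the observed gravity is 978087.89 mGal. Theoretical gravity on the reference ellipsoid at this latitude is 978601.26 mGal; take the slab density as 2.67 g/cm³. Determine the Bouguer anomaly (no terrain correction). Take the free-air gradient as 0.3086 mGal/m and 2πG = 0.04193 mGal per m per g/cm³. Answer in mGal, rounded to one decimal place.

Free-air correction = 0.3086 × 2835.9 = 875.16 mGal
Free-air anomaly = 978087.89 − 978601.26 + (875.16) = 361.79 mGal
Bouguer slab correction = 0.04193 × 2.67 × 2835.9 = 317.49 mGal
Simple Bouguer anomaly = 361.79 − (317.49) = 44.30 mGal

44.3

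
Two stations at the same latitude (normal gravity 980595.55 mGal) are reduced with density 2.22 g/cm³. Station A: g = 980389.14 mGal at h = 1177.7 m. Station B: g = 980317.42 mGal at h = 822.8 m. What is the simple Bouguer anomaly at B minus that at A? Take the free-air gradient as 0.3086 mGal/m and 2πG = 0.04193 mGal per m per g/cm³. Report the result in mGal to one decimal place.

-148.2

Δg_SB(A) = 980389.14 − 980595.55 + 0.3086×1177.7 − 0.04193×2.22×1177.7 = 47.40 mGal
Δg_SB(B) = 980317.42 − 980595.55 + 0.3086×822.8 − 0.04193×2.22×822.8 = -100.80 mGal
Difference = -100.80 − (47.40) = -148.20 mGal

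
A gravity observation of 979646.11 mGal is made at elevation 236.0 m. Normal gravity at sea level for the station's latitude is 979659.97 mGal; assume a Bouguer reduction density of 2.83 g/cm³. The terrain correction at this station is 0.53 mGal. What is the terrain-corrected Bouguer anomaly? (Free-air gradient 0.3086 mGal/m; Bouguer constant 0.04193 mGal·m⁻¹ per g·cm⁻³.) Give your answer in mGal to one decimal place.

31.5

Free-air correction = 0.3086 × 236.0 = 72.83 mGal
Free-air anomaly = 979646.11 − 979659.97 + (72.83) = 58.97 mGal
Bouguer slab correction = 0.04193 × 2.83 × 236.0 = 28.00 mGal
Simple Bouguer anomaly = 58.97 − (28.00) = 30.97 mGal
Complete Bouguer anomaly = 30.97 + 0.53 = 31.50 mGal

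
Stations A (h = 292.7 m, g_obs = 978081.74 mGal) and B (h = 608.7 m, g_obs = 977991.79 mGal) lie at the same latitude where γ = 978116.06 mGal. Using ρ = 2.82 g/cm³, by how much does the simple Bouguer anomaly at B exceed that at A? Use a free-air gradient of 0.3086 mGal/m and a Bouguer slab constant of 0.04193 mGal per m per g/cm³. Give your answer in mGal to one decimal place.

Δg_SB(A) = 978081.74 − 978116.06 + 0.3086×292.7 − 0.04193×2.82×292.7 = 21.40 mGal
Δg_SB(B) = 977991.79 − 978116.06 + 0.3086×608.7 − 0.04193×2.82×608.7 = -8.40 mGal
Difference = -8.40 − (21.40) = -29.80 mGal

-29.8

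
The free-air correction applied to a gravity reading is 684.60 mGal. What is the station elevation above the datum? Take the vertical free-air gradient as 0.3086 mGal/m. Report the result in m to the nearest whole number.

2218

h = 684.60 / 0.3086 = 2218.41 m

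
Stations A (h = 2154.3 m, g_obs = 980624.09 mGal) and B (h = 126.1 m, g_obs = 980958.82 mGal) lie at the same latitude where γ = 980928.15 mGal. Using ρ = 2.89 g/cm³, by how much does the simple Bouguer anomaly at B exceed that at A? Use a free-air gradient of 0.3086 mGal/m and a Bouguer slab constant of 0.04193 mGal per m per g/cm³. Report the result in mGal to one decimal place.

-45.4

Δg_SB(A) = 980624.09 − 980928.15 + 0.3086×2154.3 − 0.04193×2.89×2154.3 = 99.70 mGal
Δg_SB(B) = 980958.82 − 980928.15 + 0.3086×126.1 − 0.04193×2.89×126.1 = 54.30 mGal
Difference = 54.30 − (99.70) = -45.40 mGal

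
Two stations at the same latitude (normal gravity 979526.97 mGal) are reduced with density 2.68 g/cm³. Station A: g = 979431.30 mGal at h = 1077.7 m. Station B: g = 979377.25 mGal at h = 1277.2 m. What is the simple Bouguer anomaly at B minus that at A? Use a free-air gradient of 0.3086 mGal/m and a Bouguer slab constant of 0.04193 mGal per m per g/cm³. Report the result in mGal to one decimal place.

Δg_SB(A) = 979431.30 − 979526.97 + 0.3086×1077.7 − 0.04193×2.68×1077.7 = 115.80 mGal
Δg_SB(B) = 979377.25 − 979526.97 + 0.3086×1277.2 − 0.04193×2.68×1277.2 = 100.90 mGal
Difference = 100.90 − (115.80) = -14.90 mGal

-14.9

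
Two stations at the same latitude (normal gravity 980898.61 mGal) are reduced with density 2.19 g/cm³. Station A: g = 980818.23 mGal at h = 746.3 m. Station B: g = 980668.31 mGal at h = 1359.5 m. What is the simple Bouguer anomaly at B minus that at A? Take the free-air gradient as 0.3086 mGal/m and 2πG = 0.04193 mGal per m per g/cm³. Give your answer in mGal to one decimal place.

-17.0

Δg_SB(A) = 980818.23 − 980898.61 + 0.3086×746.3 − 0.04193×2.19×746.3 = 81.40 mGal
Δg_SB(B) = 980668.31 − 980898.61 + 0.3086×1359.5 − 0.04193×2.19×1359.5 = 64.40 mGal
Difference = 64.40 − (81.40) = -17.00 mGal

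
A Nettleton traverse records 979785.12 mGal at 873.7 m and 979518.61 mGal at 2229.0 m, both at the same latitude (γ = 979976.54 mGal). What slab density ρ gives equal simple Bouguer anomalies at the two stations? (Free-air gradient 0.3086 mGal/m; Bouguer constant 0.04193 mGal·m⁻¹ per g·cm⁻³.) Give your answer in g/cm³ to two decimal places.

Δg_obs = 979518.61 − 979785.12 = -266.51 mGal over Δh = 2229.0 − 873.7 = 1355.3 m
Equal Bouguer anomalies ⇒ Δg_obs + (0.3086 − 0.04193ρ)·Δh = 0
0.3086 − 0.04193ρ = −Δg_obs/Δh = 0.19664
ρ = (0.3086 − 0.19664) / 0.04193 = 2.67 g/cm³

2.67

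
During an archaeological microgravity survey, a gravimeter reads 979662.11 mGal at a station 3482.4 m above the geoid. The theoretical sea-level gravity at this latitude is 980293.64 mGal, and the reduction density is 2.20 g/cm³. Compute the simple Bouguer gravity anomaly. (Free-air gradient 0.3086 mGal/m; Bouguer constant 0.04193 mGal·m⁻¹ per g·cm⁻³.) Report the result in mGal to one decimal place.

121.9

Free-air correction = 0.3086 × 3482.4 = 1074.67 mGal
Free-air anomaly = 979662.11 − 980293.64 + (1074.67) = 443.14 mGal
Bouguer slab correction = 0.04193 × 2.20 × 3482.4 = 321.24 mGal
Simple Bouguer anomaly = 443.14 − (321.24) = 121.90 mGal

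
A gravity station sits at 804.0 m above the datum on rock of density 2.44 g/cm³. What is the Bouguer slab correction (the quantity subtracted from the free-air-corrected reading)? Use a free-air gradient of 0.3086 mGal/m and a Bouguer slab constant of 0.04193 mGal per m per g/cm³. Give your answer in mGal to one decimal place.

Bouguer slab correction = 0.04193 × 2.44 × 804.0 = 82.3 mGal

82.3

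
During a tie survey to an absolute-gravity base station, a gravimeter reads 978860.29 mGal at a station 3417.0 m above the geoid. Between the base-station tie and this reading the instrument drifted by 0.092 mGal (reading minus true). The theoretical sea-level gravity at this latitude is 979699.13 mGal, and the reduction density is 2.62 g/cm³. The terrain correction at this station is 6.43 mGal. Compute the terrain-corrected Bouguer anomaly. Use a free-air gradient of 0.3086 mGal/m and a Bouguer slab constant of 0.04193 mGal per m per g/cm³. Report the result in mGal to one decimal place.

-153.4

Drift-corrected reading = 978860.29 − (0.092) = 978860.198 mGal
Free-air correction = 0.3086 × 3417.0 = 1054.49 mGal
Free-air anomaly = 978860.198 − 979699.13 + (1054.49) = 215.558 mGal
Bouguer slab correction = 0.04193 × 2.62 × 3417.0 = 375.38 mGal
Simple Bouguer anomaly = 215.558 − (375.38) = -159.822 mGal
Complete Bouguer anomaly = -159.822 + 6.43 = -153.392 mGal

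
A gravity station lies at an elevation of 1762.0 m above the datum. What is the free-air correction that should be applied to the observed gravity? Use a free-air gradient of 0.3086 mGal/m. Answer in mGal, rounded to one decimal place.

Free-air correction = 0.3086 × 1762.0 = 543.8 mGal

543.8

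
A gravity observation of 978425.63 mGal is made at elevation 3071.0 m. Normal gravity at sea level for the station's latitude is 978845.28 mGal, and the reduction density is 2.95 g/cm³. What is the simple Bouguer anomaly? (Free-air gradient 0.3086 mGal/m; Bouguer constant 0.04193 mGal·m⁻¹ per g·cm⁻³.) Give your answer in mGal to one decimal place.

Free-air correction = 0.3086 × 3071.0 = 947.71 mGal
Free-air anomaly = 978425.63 − 978845.28 + (947.71) = 528.06 mGal
Bouguer slab correction = 0.04193 × 2.95 × 3071.0 = 379.86 mGal
Simple Bouguer anomaly = 528.06 − (379.86) = 148.20 mGal

148.2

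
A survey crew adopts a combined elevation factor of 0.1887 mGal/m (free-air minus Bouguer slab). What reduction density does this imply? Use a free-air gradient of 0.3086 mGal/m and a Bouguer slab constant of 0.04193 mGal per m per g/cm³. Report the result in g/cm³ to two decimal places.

0.1887 = 0.3086 − 0.04193 × ρ
ρ = (0.3086 − 0.1887) / 0.04193 = 2.86 g/cm³

2.86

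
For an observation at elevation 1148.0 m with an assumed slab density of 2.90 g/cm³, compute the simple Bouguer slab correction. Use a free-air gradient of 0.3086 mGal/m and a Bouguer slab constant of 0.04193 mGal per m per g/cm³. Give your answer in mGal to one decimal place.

139.6

Bouguer slab correction = 0.04193 × 2.90 × 1148.0 = 139.6 mGal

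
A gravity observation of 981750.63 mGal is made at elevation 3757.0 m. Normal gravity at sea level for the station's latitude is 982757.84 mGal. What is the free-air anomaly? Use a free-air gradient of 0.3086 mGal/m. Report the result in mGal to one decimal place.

Free-air correction = 0.3086 × 3757.0 = 1159.41 mGal
Free-air anomaly = 981750.63 − 982757.84 + (1159.41) = 152.20 mGal

152.2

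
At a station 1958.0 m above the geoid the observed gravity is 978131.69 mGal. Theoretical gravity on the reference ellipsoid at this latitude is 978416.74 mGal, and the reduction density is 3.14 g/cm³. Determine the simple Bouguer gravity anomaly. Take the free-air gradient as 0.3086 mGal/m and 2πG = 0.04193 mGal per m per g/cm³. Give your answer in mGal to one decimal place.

Free-air correction = 0.3086 × 1958.0 = 604.24 mGal
Free-air anomaly = 978131.69 − 978416.74 + (604.24) = 319.19 mGal
Bouguer slab correction = 0.04193 × 3.14 × 1958.0 = 257.79 mGal
Simple Bouguer anomaly = 319.19 − (257.79) = 61.40 mGal

61.4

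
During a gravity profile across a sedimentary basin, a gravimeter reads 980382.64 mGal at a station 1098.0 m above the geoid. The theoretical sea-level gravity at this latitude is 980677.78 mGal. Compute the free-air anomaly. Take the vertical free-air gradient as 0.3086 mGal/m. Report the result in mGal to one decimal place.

43.7

Free-air correction = 0.3086 × 1098.0 = 338.84 mGal
Free-air anomaly = 980382.64 − 980677.78 + (338.84) = 43.70 mGal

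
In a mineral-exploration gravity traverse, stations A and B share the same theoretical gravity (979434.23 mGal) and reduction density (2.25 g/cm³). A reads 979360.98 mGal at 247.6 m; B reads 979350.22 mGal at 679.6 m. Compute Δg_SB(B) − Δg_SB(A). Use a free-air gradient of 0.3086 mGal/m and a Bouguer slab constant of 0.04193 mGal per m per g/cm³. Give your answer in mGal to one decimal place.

81.8

Δg_SB(A) = 979360.98 − 979434.23 + 0.3086×247.6 − 0.04193×2.25×247.6 = -20.20 mGal
Δg_SB(B) = 979350.22 − 979434.23 + 0.3086×679.6 − 0.04193×2.25×679.6 = 61.60 mGal
Difference = 61.60 − (-20.20) = 81.80 mGal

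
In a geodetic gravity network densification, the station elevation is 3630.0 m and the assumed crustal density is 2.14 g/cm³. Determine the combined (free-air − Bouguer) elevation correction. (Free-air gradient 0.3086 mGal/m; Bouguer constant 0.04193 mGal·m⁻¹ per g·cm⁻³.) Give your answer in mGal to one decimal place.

Combined gradient = 0.3086 − 0.04193 × 2.14 = 0.2188698 mGal/m
Combined elevation correction = 0.2188698 × 3630.0 = 794.5 mGal

794.5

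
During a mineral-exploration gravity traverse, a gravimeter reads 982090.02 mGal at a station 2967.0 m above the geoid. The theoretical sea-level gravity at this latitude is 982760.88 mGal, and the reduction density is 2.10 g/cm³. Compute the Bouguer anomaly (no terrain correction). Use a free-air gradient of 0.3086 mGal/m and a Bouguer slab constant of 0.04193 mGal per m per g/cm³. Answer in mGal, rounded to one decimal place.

Free-air correction = 0.3086 × 2967.0 = 915.62 mGal
Free-air anomaly = 982090.02 − 982760.88 + (915.62) = 244.76 mGal
Bouguer slab correction = 0.04193 × 2.10 × 2967.0 = 261.25 mGal
Simple Bouguer anomaly = 244.76 − (261.25) = -16.49 mGal

-16.5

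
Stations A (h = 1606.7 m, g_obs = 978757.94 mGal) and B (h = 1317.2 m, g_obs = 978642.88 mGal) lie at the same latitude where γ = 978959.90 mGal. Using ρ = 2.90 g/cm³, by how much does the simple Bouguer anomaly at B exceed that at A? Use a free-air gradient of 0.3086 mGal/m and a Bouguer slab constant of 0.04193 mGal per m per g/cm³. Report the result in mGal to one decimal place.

Δg_SB(A) = 978757.94 − 978959.90 + 0.3086×1606.7 − 0.04193×2.90×1606.7 = 98.50 mGal
Δg_SB(B) = 978642.88 − 978959.90 + 0.3086×1317.2 − 0.04193×2.90×1317.2 = -70.70 mGal
Difference = -70.70 − (98.50) = -169.20 mGal

-169.2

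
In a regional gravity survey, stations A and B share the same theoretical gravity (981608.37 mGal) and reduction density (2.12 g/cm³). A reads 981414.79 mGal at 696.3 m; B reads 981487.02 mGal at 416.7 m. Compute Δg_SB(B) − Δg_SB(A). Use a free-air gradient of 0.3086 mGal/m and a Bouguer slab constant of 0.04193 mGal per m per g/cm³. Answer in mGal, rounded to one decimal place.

10.8

Δg_SB(A) = 981414.79 − 981608.37 + 0.3086×696.3 − 0.04193×2.12×696.3 = -40.60 mGal
Δg_SB(B) = 981487.02 − 981608.37 + 0.3086×416.7 − 0.04193×2.12×416.7 = -29.80 mGal
Difference = -29.80 − (-40.60) = 10.80 mGal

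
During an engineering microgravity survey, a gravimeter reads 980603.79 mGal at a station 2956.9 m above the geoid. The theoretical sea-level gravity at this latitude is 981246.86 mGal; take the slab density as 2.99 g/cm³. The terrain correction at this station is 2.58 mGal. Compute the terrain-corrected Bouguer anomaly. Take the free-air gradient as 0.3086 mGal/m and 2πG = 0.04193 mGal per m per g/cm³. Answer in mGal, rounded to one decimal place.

Free-air correction = 0.3086 × 2956.9 = 912.50 mGal
Free-air anomaly = 980603.79 − 981246.86 + (912.50) = 269.43 mGal
Bouguer slab correction = 0.04193 × 2.99 × 2956.9 = 370.71 mGal
Simple Bouguer anomaly = 269.43 − (370.71) = -101.28 mGal
Complete Bouguer anomaly = -101.28 + 2.58 = -98.70 mGal

-98.7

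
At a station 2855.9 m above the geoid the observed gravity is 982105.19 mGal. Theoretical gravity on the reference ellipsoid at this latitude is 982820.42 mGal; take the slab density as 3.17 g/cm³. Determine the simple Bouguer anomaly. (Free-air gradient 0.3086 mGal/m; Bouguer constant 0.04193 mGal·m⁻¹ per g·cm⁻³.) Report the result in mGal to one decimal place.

Free-air correction = 0.3086 × 2855.9 = 881.33 mGal
Free-air anomaly = 982105.19 − 982820.42 + (881.33) = 166.10 mGal
Bouguer slab correction = 0.04193 × 3.17 × 2855.9 = 379.60 mGal
Simple Bouguer anomaly = 166.10 − (379.60) = -213.50 mGal

-213.5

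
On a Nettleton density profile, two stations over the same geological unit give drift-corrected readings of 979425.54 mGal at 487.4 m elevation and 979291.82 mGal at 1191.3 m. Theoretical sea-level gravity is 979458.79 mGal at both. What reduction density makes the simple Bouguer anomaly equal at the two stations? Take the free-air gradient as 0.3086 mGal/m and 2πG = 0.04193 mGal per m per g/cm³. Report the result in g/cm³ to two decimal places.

Δg_obs = 979291.82 − 979425.54 = -133.72 mGal over Δh = 1191.3 − 487.4 = 703.9 m
Equal Bouguer anomalies ⇒ Δg_obs + (0.3086 − 0.04193ρ)·Δh = 0
0.3086 − 0.04193ρ = −Δg_obs/Δh = 0.18997
ρ = (0.3086 − 0.18997) / 0.04193 = 2.83 g/cm³

2.83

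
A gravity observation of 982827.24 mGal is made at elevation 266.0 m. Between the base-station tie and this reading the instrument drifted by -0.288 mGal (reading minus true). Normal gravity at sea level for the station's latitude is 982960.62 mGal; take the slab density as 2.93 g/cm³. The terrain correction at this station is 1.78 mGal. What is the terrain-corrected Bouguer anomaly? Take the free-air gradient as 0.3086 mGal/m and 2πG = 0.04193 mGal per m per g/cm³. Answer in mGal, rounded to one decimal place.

Drift-corrected reading = 982827.24 − (-0.288) = 982827.528 mGal
Free-air correction = 0.3086 × 266.0 = 82.09 mGal
Free-air anomaly = 982827.528 − 982960.62 + (82.09) = -51.002 mGal
Bouguer slab correction = 0.04193 × 2.93 × 266.0 = 32.68 mGal
Simple Bouguer anomaly = -51.002 − (32.68) = -83.682 mGal
Complete Bouguer anomaly = -83.682 + 1.78 = -81.902 mGal

-81.9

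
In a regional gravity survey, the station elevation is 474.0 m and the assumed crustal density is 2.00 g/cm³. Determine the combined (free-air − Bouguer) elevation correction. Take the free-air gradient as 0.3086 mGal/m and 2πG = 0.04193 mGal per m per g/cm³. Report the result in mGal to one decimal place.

Combined gradient = 0.3086 − 0.04193 × 2.00 = 0.2247400 mGal/m
Combined elevation correction = 0.2247400 × 474.0 = 106.5 mGal

106.5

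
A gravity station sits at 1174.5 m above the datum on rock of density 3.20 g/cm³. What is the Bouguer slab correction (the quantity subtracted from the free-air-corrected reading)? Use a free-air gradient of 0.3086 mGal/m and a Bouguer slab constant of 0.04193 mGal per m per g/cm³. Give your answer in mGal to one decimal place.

157.6

Bouguer slab correction = 0.04193 × 3.20 × 1174.5 = 157.6 mGal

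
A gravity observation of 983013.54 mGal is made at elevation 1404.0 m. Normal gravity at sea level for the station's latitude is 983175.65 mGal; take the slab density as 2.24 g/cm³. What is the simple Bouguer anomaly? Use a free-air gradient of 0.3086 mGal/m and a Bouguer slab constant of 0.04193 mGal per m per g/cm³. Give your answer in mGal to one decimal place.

139.3

Free-air correction = 0.3086 × 1404.0 = 433.27 mGal
Free-air anomaly = 983013.54 − 983175.65 + (433.27) = 271.16 mGal
Bouguer slab correction = 0.04193 × 2.24 × 1404.0 = 131.87 mGal
Simple Bouguer anomaly = 271.16 − (131.87) = 139.29 mGal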